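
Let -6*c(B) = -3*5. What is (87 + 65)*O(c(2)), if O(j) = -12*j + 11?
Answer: -2888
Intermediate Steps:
c(B) = 5/2 (c(B) = -(-1)*5/2 = -⅙*(-15) = 5/2)
O(j) = 11 - 12*j
(87 + 65)*O(c(2)) = (87 + 65)*(11 - 12*5/2) = 152*(11 - 30) = 152*(-19) = -2888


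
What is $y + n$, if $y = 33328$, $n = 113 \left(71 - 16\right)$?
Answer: $39543$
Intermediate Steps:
$n = 6215$ ($n = 113 \cdot 55 = 6215$)
$y + n = 33328 + 6215 = 39543$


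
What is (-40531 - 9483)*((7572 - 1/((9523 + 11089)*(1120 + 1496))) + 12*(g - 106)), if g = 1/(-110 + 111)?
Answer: -8511114982685521/26960496 ≈ -3.1569e+8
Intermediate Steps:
g = 1 (g = 1/1 = 1)
(-40531 - 9483)*((7572 - 1/((9523 + 11089)*(1120 + 1496))) + 12*(g - 106)) = (-40531 - 9483)*((7572 - 1/((9523 + 11089)*(1120 + 1496))) + 12*(1 - 106)) = -50014*((7572 - 1/(20612*2616)) + 12*(-105)) = -50014*((7572 - 1/53920992) - 1260) = -50014*(408289751423/53920992 - 1260) = -50014*340349301503/53920992 = -8511114982685521/26960496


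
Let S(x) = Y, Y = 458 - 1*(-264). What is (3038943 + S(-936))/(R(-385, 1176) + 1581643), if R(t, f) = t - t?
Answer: 3039665/1581643 ≈ 1.9218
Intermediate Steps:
R(t, f) = 0
Y = 722 (Y = 458 + 264 = 722)
S(x) = 722
(3038943 + S(-936))/(R(-385, 1176) + 1581643) = (3038943 + 722)/(0 + 1581643) = 3039665/1581643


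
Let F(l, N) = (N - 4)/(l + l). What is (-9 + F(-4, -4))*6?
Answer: -48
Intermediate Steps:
F(l, N) = (-4 + N)/(2*l) (F(l, N) = (-4 + N)/((2*l)) = (-4 + N)*(1/(2*l)) = (-4 + N)/(2*l))
(-9 + F(-4, -4))*6 = (-9 + (½)*(-4 - 4)/(-4))*6 = (-9 + (½)*(-¼)*(-8))*6 = (-9 + 1)*6 = -8*6 = -48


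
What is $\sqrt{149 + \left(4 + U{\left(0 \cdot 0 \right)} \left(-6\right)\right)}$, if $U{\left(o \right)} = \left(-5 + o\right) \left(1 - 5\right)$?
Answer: $\sqrt{33} \approx 5.7446$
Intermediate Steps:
$U{\left(o \right)} = 20 - 4 o$ ($U{\left(o \right)} = \left(-5 + o\right) \left(-4\right) = 20 - 4 o$)
$\sqrt{149 + \left(4 + U{\left(0 \cdot 0 \right)} \left(-6\right)\right)} = \sqrt{149 + \left(4 + \left(20 - 4 \cdot 0 \cdot 0\right) \left(-6\right)\right)} = \sqrt{149 + \left(4 + \left(20 - 0\right) \left(-6\right)\right)} = \sqrt{149 + \left(4 + \left(20 + 0\right) \left(-6\right)\right)} = \sqrt{149 + \left(4 + 20 \left(-6\right)\right)} = \sqrt{149 + \left(4 - 120\right)} = \sqrt{149 - 116} = \sqrt{33}$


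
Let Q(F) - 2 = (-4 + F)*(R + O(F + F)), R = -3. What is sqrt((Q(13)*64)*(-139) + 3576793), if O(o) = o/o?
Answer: sqrt(3719129) ≈ 1928.5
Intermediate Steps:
O(o) = 1
Q(F) = 10 - 2*F (Q(F) = 2 + (-4 + F)*(-3 + 1) = 2 + (-4 + F)*(-2) = 2 + (8 - 2*F) = 10 - 2*F)
sqrt((Q(13)*64)*(-139) + 3576793) = sqrt(((10 - 2*13)*64)*(-139) + 3576793) = sqrt(((10 - 26)*64)*(-139) + 3576793) = sqrt(-16*64*(-139) + 3576793) = sqrt(-1024*(-139) + 3576793) = sqrt(142336 + 3576793) = sqrt(3719129)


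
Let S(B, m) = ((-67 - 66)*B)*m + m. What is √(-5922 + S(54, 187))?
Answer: I*√1348769 ≈ 1161.4*I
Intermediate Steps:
S(B, m) = m - 133*B*m (S(B, m) = (-133*B)*m + m = -133*B*m + m = m - 133*B*m)
√(-5922 + S(54, 187)) = √(-5922 + 187*(1 - 133*54)) = √(-5922 + 187*(1 - 7182)) = √(-5922 + 187*(-7181)) = √(-5922 - 1342847) = √(-1348769) = I*√1348769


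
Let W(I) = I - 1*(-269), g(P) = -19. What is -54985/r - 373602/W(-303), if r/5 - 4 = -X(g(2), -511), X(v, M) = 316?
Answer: 58468861/5304 ≈ 11024.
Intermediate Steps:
W(I) = 269 + I (W(I) = I + 269 = 269 + I)
r = -1560 (r = 20 + 5*(-1*316) = 20 + 5*(-316) = 20 - 1580 = -1560)
-54985/r - 373602/W(-303) = -54985/(-1560) - 373602/(269 - 303) = -54985*(-1/1560) - 373602/(-34) = 10997/312 - 373602*(-1/34) = 10997/312 + 186801/17 = 58468861/5304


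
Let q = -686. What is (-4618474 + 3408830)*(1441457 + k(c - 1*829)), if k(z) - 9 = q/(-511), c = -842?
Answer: -127287349506704/73 ≈ -1.7437e+12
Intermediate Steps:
k(z) = 755/73 (k(z) = 9 - 686/(-511) = 9 - 686*(-1/511) = 9 + 98/73 = 755/73)
(-4618474 + 3408830)*(1441457 + k(c - 1*829)) = (-4618474 + 3408830)*(1441457 + 755/73) = -1209644*105227116/73 = -127287349506704/73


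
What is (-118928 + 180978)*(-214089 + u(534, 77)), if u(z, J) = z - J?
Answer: -13255865600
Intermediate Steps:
(-118928 + 180978)*(-214089 + u(534, 77)) = (-118928 + 180978)*(-214089 + (534 - 1*77)) = 62050*(-214089 + (534 - 77)) = 62050*(-214089 + 457) = 62050*(-213632) = -13255865600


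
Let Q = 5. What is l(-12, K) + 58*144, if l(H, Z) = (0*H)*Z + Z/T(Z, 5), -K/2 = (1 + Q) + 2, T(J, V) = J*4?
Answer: 33409/4 ≈ 8352.3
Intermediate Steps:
T(J, V) = 4*J
K = -16 (K = -2*((1 + 5) + 2) = -2*(6 + 2) = -2*8 = -16)
l(H, Z) = 1/4 (l(H, Z) = (0*H)*Z + Z/((4*Z)) = 0*Z + Z*(1/(4*Z)) = 0 + 1/4 = 1/4)
l(-12, K) + 58*144 = 1/4 + 58*144 = 1/4 + 8352 = 33409/4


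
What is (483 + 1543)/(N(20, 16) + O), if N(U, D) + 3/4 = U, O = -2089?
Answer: -8104/8279 ≈ -0.97886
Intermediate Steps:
N(U, D) = -3/4 + U
(483 + 1543)/(N(20, 16) + O) = (483 + 1543)/((-3/4 + 20) - 2089) = 2026/(77/4 - 2089) = 2026/(-8279/4) = 2026*(-4/8279) = -8104/8279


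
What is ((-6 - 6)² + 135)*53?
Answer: 14787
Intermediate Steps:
((-6 - 6)² + 135)*53 = ((-12)² + 135)*53 = (144 + 135)*53 = 279*53 = 14787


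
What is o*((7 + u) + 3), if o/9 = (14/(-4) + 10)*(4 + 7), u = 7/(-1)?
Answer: 3861/2 ≈ 1930.5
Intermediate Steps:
u = -7 (u = 7*(-1) = -7)
o = 1287/2 (o = 9*((14/(-4) + 10)*(4 + 7)) = 9*((14*(-¼) + 10)*11) = 9*((-7/2 + 10)*11) = 9*((13/2)*11) = 9*(143/2) = 1287/2 ≈ 643.50)
o*((7 + u) + 3) = 1287*((7 - 7) + 3)/2 = 1287*(0 + 3)/2 = (1287/2)*3 = 3861/2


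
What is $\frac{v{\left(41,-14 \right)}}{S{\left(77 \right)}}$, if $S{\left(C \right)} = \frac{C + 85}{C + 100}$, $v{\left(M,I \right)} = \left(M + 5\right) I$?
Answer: $- \frac{18998}{27} \approx -703.63$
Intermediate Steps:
$v{\left(M,I \right)} = I \left(5 + M\right)$ ($v{\left(M,I \right)} = \left(5 + M\right) I = I \left(5 + M\right)$)
$S{\left(C \right)} = \frac{85 + C}{100 + C}$
$\frac{v{\left(41,-14 \right)}}{S{\left(77 \right)}} = \frac{\left(-14\right) \left(5 + 41\right)}{\frac{1}{100 + 77} \left(85 + 77\right)} = \frac{\left(-14\right) 46}{\frac{1}{177} \cdot 162} = - \frac{644}{\frac{1}{177} \cdot 162} = - \frac{644}{\frac{54}{59}} = \left(-644\right) \frac{59}{54} = - \frac{18998}{27}$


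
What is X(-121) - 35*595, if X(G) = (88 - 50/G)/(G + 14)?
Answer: -269631973/12947 ≈ -20826.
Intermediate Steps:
X(G) = (88 - 50/G)/(14 + G)
X(-121) - 35*595 = 2*(-25 + 44*(-121))/(-121*(14 - 121)) - 35*595 = 2*(-1/121)*(-25 - 5324)/(-107) - 1*20825 = 2*(-1/121)*(-1/107)*(-5349) - 20825 = -10698/12947 - 20825 = -269631973/12947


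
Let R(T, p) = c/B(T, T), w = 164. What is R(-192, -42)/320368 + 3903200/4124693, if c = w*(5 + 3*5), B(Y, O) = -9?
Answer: 41325788255/43723444203 ≈ 0.94516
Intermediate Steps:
c = 3280 (c = 164*(5 + 3*5) = 164*(5 + 15) = 164*20 = 3280)
R(T, p) = -3280/9 (R(T, p) = 3280/(-9) = 3280*(-⅑) = -3280/9)
R(-192, -42)/320368 + 3903200/4124693 = -3280/9/320368 + 3903200/4124693 = -3280/9*1/320368 + 3903200*(1/4124693) = -205/180207 + 229600/242629 = 41325788255/43723444203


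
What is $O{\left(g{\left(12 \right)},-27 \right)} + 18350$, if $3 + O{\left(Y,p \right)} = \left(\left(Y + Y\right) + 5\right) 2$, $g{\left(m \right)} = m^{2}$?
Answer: $18933$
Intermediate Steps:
$O{\left(Y,p \right)} = 7 + 4 Y$ ($O{\left(Y,p \right)} = -3 + \left(\left(Y + Y\right) + 5\right) 2 = -3 + \left(2 Y + 5\right) 2 = -3 + \left(5 + 2 Y\right) 2 = -3 + \left(10 + 4 Y\right) = 7 + 4 Y$)
$O{\left(g{\left(12 \right)},-27 \right)} + 18350 = \left(7 + 4 \cdot 12^{2}\right) + 18350 = \left(7 + 4 \cdot 144\right) + 18350 = \left(7 + 576\right) + 18350 = 583 + 18350 = 18933$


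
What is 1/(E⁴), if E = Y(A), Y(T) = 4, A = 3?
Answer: 1/256 ≈ 0.0039063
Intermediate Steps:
E = 4
1/(E⁴) = 1/(4⁴) = 1/256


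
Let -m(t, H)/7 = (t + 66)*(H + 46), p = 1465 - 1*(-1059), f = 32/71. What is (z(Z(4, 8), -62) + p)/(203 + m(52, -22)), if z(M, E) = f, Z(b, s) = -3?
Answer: -179236/1393091 ≈ -0.12866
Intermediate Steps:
f = 32/71 (f = 32*(1/71) = 32/71 ≈ 0.45070)
z(M, E) = 32/71
p = 2524 (p = 1465 + 1059 = 2524)
m(t, H) = -7*(46 + H)*(66 + t) (m(t, H) = -7*(t + 66)*(H + 46) = -7*(66 + t)*(46 + H) = -7*(46 + H)*(66 + t))
(z(Z(4, 8), -62) + p)/(203 + m(52, -22)) = (32/71 + 2524)/(203 + (-21252 - 462*(-22) - 322*52 - 7*(-22)*52)) = 179236/(71*(203 + (-21252 + 10164 - 16744 + 8008))) = 179236/(71*(203 - 19824)) = (179236/71)/(-19621) = (179236/71)*(-1/19621) = -179236/1393091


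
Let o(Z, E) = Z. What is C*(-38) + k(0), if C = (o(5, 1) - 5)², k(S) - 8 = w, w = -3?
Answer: 5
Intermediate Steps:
k(S) = 5 (k(S) = 8 - 3 = 5)
C = 0 (C = (5 - 5)² = 0² = 0)
C*(-38) + k(0) = 0*(-38) + 5 = 0 + 5 = 5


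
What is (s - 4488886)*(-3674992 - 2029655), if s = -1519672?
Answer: 34276702369026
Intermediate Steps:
(s - 4488886)*(-3674992 - 2029655) = (-1519672 - 4488886)*(-3674992 - 2029655) = -6008558*(-5704647) = 34276702369026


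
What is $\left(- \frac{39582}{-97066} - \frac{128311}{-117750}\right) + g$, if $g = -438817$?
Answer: $- \frac{2507725610324737}{5714760750} \approx -4.3882 \cdot 10^{5}$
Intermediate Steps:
$\left(- \frac{39582}{-97066} - \frac{128311}{-117750}\right) + g = \left(- \frac{39582}{-97066} - \frac{128311}{-117750}\right) - 438817 = \left(\left(-39582\right) \left(- \frac{1}{97066}\right) - - \frac{128311}{117750}\right) - 438817 = \left(\frac{19791}{48533} + \frac{128311}{117750}\right) - 438817 = \frac{8557708013}{5714760750} - 438817 = - \frac{2507725610324737}{5714760750}$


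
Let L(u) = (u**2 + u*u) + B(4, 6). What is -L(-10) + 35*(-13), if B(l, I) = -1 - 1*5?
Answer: -649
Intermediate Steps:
B(l, I) = -6 (B(l, I) = -1 - 5 = -6)
L(u) = -6 + 2*u**2 (L(u) = (u**2 + u*u) - 6 = (u**2 + u**2) - 6 = 2*u**2 - 6 = -6 + 2*u**2)
-L(-10) + 35*(-13) = -(-6 + 2*(-10)**2) + 35*(-13) = -(-6 + 2*100) - 455 = -(-6 + 200) - 455 = -1*194 - 455 = -194 - 455 = -649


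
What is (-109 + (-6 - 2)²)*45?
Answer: -2025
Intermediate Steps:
(-109 + (-6 - 2)²)*45 = (-109 + (-8)²)*45 = (-109 + 64)*45 = -45*45 = -2025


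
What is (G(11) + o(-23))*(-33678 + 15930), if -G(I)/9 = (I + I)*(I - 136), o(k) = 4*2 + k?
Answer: -438996780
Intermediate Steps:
o(k) = 8 + k
G(I) = -18*I*(-136 + I) (G(I) = -9*(I + I)*(I - 136) = -9*2*I*(-136 + I) = -18*I*(-136 + I))
(G(11) + o(-23))*(-33678 + 15930) = (18*11*(136 - 1*11) + (8 - 23))*(-33678 + 15930) = (18*11*(136 - 11) - 15)*(-17748) = (18*11*125 - 15)*(-17748) = (24750 - 15)*(-17748) = 24735*(-17748) = -438996780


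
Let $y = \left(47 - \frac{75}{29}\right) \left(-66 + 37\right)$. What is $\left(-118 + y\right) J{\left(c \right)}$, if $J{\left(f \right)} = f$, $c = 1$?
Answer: $-1406$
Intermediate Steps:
$y = -1288$ ($y = \left(47 - \frac{75}{29}\right) \left(-29\right) = \frac{1288}{29} \left(-29\right) = -1288$)
$\left(-118 + y\right) J{\left(c \right)} = \left(-118 - 1288\right) 1 = \left(-1406\right) 1 = -1406$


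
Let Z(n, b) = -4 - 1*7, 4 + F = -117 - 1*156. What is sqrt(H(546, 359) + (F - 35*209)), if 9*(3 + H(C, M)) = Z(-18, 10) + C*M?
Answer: 4*sqrt(7978)/3 ≈ 119.09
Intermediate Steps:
F = -277 (F = -4 + (-117 - 1*156) = -4 + (-117 - 156) = -4 - 273 = -277)
Z(n, b) = -11 (Z(n, b) = -4 - 7 = -11)
H(C, M) = -38/9 + C*M/9 (H(C, M) = -3 + (-11 + C*M)/9 = -3 + (-11/9 + C*M/9) = -38/9 + C*M/9)
sqrt(H(546, 359) + (F - 35*209)) = sqrt((-38/9 + (1/9)*546*359) + (-277 - 35*209)) = sqrt((-38/9 + 65338/3) + (-277 - 7315)) = sqrt(195976/9 - 7592) = sqrt(127648/9) = 4*sqrt(7978)/3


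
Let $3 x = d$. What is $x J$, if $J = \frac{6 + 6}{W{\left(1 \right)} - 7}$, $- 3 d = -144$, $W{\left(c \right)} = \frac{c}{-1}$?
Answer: $-24$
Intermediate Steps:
$W{\left(c \right)} = - c$ ($W{\left(c \right)} = c \left(-1\right) = - c$)
$d = 48$ ($d = \left(- \frac{1}{3}\right) \left(-144\right) = 48$)
$x = 16$ ($x = \frac{1}{3} \cdot 48 = 16$)
$J = - \frac{3}{2}$ ($J = \frac{6 + 6}{\left(-1\right) 1 - 7} = \frac{12}{-1 - 7} = \frac{12}{-8} = 12 \left(- \frac{1}{8}\right) = - \frac{3}{2} \approx -1.5$)
$x J = 16 \left(- \frac{3}{2}\right) = -24$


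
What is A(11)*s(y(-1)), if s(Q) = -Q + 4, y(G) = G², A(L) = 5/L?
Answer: 15/11 ≈ 1.3636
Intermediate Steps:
s(Q) = 4 - Q
A(11)*s(y(-1)) = (5/11)*(4 - 1*(-1)²) = (5*(1/11))*(4 - 1*1) = 5*(4 - 1)/11 = (5/11)*3 = 15/11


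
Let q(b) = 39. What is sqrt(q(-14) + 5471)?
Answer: sqrt(5510) ≈ 74.229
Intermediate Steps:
sqrt(q(-14) + 5471) = sqrt(39 + 5471) = sqrt(5510)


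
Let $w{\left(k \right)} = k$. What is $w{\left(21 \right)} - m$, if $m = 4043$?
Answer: $-4022$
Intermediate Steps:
$w{\left(21 \right)} - m = 21 - 4043 = -4022$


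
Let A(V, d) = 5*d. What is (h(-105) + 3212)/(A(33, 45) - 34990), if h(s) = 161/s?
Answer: -48157/521475 ≈ -0.092348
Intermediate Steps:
(h(-105) + 3212)/(A(33, 45) - 34990) = (161/(-105) + 3212)/(5*45 - 34990) = (161*(-1/105) + 3212)/(225 - 34990) = (-23/15 + 3212)/(-34765) = (48157/15)*(-1/34765) = -48157/521475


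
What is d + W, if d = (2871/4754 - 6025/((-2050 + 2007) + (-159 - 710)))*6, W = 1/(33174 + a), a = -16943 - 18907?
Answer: 10456781743/241712376 ≈ 43.261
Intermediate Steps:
a = -35850
W = -1/2676 (W = 1/(33174 - 35850) = 1/(-2676) = -1/2676 ≈ -0.00037369)
d = 15630601/361304 (d = (2871*(1/4754) - 6025/(-43 - 869))*6 = (2871/4754 - 6025/(-912))*6 = (2871/4754 - 6025*(-1/912))*6 = (2871/4754 + 6025/912)*6 = (15630601/2167824)*6 = 15630601/361304 ≈ 43.262)
d + W = 15630601/361304 - 1/2676 = 10456781743/241712376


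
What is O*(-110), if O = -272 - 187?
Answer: 50490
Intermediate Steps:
O = -459
O*(-110) = -459*(-110) = 50490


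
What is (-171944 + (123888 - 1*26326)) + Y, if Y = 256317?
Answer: 181935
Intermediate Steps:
(-171944 + (123888 - 1*26326)) + Y = (-171944 + (123888 - 1*26326)) + 256317 = (-171944 + (123888 - 26326)) + 256317 = (-171944 + 97562) + 256317 = -74382 + 256317 = 181935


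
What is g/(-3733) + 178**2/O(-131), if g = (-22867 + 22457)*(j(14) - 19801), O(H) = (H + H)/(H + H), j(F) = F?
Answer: 110163702/3733 ≈ 29511.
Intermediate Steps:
O(H) = 1 (O(H) = (2*H)/((2*H)) = (2*H)*(1/(2*H)) = 1)
g = 8112670 (g = (-22867 + 22457)*(14 - 19801) = -410*(-19787) = 8112670)
g/(-3733) + 178**2/O(-131) = 8112670/(-3733) + 178**2/1 = 8112670*(-1/3733) + 31684*1 = -8112670/3733 + 31684 = 110163702/3733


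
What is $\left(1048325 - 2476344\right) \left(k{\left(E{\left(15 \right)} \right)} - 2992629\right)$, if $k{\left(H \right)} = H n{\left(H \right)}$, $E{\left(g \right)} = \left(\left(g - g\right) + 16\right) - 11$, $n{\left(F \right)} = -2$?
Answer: $4273545352141$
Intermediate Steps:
$E{\left(g \right)} = 5$ ($E{\left(g \right)} = \left(0 + 16\right) - 11 = 16 - 11 = 5$)
$k{\left(H \right)} = - 2 H$ ($k{\left(H \right)} = H \left(-2\right) = - 2 H$)
$\left(1048325 - 2476344\right) \left(k{\left(E{\left(15 \right)} \right)} - 2992629\right) = \left(1048325 - 2476344\right) \left(\left(-2\right) 5 - 2992629\right) = - 1428019 \left(-10 - 2992629\right) = \left(-1428019\right) \left(-2992639\right) = 4273545352141$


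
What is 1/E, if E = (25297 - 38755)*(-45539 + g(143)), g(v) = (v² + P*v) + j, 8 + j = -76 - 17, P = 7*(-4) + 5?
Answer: 1/383283840 ≈ 2.6090e-9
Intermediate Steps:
P = -23 (P = -28 + 5 = -23)
j = -101 (j = -8 + (-76 - 17) = -8 - 93 = -101)
g(v) = -101 + v² - 23*v (g(v) = (v² - 23*v) - 101 = -101 + v² - 23*v)
E = 383283840 (E = (25297 - 38755)*(-45539 + (-101 + 143² - 23*143)) = -13458*(-45539 + (-101 + 20449 - 3289)) = -13458*(-45539 + 17059) = -13458*(-28480) = 383283840)
1/E = 1/383283840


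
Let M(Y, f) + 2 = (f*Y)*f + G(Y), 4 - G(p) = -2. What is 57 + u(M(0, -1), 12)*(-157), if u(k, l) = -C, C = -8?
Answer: -1199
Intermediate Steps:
G(p) = 6 (G(p) = 4 - 1*(-2) = 4 + 2 = 6)
M(Y, f) = 4 + Y*f**2 (M(Y, f) = -2 + ((f*Y)*f + 6) = -2 + ((Y*f)*f + 6) = -2 + (Y*f**2 + 6) = -2 + (6 + Y*f**2) = 4 + Y*f**2)
u(k, l) = 8 (u(k, l) = -1*(-8) = 8)
57 + u(M(0, -1), 12)*(-157) = 57 + 8*(-157) = 57 - 1256 = -1199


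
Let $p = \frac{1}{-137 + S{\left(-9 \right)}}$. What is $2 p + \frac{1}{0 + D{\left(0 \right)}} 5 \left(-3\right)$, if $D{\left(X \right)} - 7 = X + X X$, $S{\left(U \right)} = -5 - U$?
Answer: $- \frac{41}{19} \approx -2.1579$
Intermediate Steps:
$D{\left(X \right)} = 7 + X + X^{2}$ ($D{\left(X \right)} = 7 + \left(X + X X\right) = 7 + \left(X + X^{2}\right) = 7 + X + X^{2}$)
$p = - \frac{1}{133}$ ($p = \frac{1}{-137 - -4} = \frac{1}{-137 + \left(-5 + 9\right)} = \frac{1}{-137 + 4} = \frac{1}{-133} = - \frac{1}{133} \approx -0.0075188$)
$2 p + \frac{1}{0 + D{\left(0 \right)}} 5 \left(-3\right) = 2 \left(- \frac{1}{133}\right) + \frac{1}{0 + \left(7 + 0 + 0^{2}\right)} 5 \left(-3\right) = - \frac{2}{133} + \frac{1}{0 + \left(7 + 0 + 0\right)} 5 \left(-3\right) = - \frac{2}{133} + \frac{1}{0 + 7} \cdot 5 \left(-3\right) = - \frac{2}{133} + \frac{1}{7} \cdot 5 \left(-3\right) = - \frac{2}{133} + \frac{5}{7} \left(-3\right) = - \frac{2}{133} - \frac{15}{7} = - \frac{41}{19}$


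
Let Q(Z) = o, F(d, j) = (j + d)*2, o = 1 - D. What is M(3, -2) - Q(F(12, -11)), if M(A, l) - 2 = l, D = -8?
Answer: -9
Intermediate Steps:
M(A, l) = 2 + l
o = 9 (o = 1 - 1*(-8) = 1 + 8 = 9)
F(d, j) = 2*d + 2*j (F(d, j) = (d + j)*2 = 2*d + 2*j)
Q(Z) = 9
M(3, -2) - Q(F(12, -11)) = (2 - 2) - 1*9 = 0 - 9 = -9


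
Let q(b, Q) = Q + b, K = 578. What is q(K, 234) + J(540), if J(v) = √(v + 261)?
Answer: 812 + 3*√89 ≈ 840.30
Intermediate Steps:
J(v) = √(261 + v)
q(K, 234) + J(540) = (234 + 578) + √(261 + 540) = 812 + √801 = 812 + 3*√89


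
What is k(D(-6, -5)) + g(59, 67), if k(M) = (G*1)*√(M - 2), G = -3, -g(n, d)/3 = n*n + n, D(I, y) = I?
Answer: -10620 - 6*I*√2 ≈ -10620.0 - 8.4853*I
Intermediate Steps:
g(n, d) = -3*n - 3*n² (g(n, d) = -3*(n*n + n) = -3*(n² + n) = -3*(n + n²) = -3*n - 3*n²)
k(M) = -3*√(-2 + M) (k(M) = (-3*1)*√(M - 2) = -3*√(-2 + M))
k(D(-6, -5)) + g(59, 67) = -3*√(-2 - 6) - 3*59*(1 + 59) = -6*I*√2 - 3*59*60 = -6*I*√2 - 10620 = -10620 - 6*I*√2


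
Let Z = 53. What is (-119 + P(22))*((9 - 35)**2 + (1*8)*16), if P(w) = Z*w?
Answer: 841788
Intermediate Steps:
P(w) = 53*w
(-119 + P(22))*((9 - 35)**2 + (1*8)*16) = (-119 + 53*22)*((9 - 35)**2 + (1*8)*16) = (-119 + 1166)*((-26)**2 + 8*16) = 1047*(676 + 128) = 1047*804 = 841788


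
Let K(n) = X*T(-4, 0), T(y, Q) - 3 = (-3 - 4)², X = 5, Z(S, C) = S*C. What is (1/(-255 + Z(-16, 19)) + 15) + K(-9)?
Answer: 153724/559 ≈ 275.00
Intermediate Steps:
Z(S, C) = C*S
T(y, Q) = 52 (T(y, Q) = 3 + (-3 - 4)² = 3 + (-7)² = 3 + 49 = 52)
K(n) = 260 (K(n) = 5*52 = 260)
(1/(-255 + Z(-16, 19)) + 15) + K(-9) = (1/(-255 + 19*(-16)) + 15) + 260 = (1/(-255 - 304) + 15) + 260 = (1/(-559) + 15) + 260 = (-1/559 + 15) + 260 = 8384/559 + 260 = 153724/559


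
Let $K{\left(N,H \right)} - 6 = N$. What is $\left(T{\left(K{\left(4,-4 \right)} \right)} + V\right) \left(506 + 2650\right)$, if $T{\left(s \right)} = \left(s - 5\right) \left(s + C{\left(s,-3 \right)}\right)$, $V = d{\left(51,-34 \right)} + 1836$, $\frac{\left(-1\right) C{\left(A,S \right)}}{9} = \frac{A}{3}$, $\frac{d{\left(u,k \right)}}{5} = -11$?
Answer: $5305236$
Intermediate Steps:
$d{\left(u,k \right)} = -55$ ($d{\left(u,k \right)} = 5 \left(-11\right) = -55$)
$K{\left(N,H \right)} = 6 + N$
$C{\left(A,S \right)} = - 3 A$ ($C{\left(A,S \right)} = - 9 \frac{A}{3} = - 3 A$)
$V = 1781$ ($V = -55 + 1836 = 1781$)
$T{\left(s \right)} = - 2 s \left(-5 + s\right)$ ($T{\left(s \right)} = \left(s - 5\right) \left(s - 3 s\right) = \left(-5 + s\right) \left(- 2 s\right) = - 2 s \left(-5 + s\right)$)
$\left(T{\left(K{\left(4,-4 \right)} \right)} + V\right) \left(506 + 2650\right) = \left(2 \left(6 + 4\right) \left(5 - \left(6 + 4\right)\right) + 1781\right) \left(506 + 2650\right) = \left(2 \cdot 10 \left(5 - 10\right) + 1781\right) 3156 = \left(2 \cdot 10 \left(-5\right) + 1781\right) 3156 = \left(-100 + 1781\right) 3156 = 1681 \cdot 3156 = 5305236$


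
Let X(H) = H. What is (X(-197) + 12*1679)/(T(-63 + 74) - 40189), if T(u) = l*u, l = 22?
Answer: -19951/39947 ≈ -0.49944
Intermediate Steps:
T(u) = 22*u
(X(-197) + 12*1679)/(T(-63 + 74) - 40189) = (-197 + 12*1679)/(22*(-63 + 74) - 40189) = (-197 + 20148)/(22*11 - 40189) = 19951/(242 - 40189) = 19951/(-39947) = 19951*(-1/39947) = -19951/39947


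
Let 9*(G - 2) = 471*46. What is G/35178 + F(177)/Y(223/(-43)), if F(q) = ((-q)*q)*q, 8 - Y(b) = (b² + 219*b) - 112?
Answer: -41616846625727/9222624378 ≈ -4512.5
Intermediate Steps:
Y(b) = 120 - b² - 219*b (Y(b) = 8 - ((b² + 219*b) - 112) = 8 - (-112 + b² + 219*b) = 8 + (112 - b² - 219*b) = 120 - b² - 219*b)
F(q) = -q³ (F(q) = (-q²)*q = -q³)
G = 7228/3 (G = 2 + (471*46)/9 = 2 + (⅑)*21666 = 2 + 7222/3 = 7228/3 ≈ 2409.3)
G/35178 + F(177)/Y(223/(-43)) = (7228/3)/35178 + (-1*177³)/(120 - (223/(-43))² - 48837/(-43)) = (7228/3)*(1/35178) + (-1*5545233)/(120 - (223*(-1/43))² - 48837*(-1)/43) = 278/4059 - 5545233/(120 - (-223/43)² - 219*(-223/43)) = 278/4059 - 5545233/(120 - 1*49729/1849 + 48837/43) = 278/4059 - 5545233/(120 - 49729/1849 + 48837/43) = 278/4059 - 5545233/2272142/1849 = 278/4059 - 5545233*1849/2272142 = 278/4059 - 10253135817/2272142 = -41616846625727/9222624378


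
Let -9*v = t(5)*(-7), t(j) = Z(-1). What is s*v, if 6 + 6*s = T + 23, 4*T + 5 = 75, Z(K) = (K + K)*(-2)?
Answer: 161/9 ≈ 17.889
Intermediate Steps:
Z(K) = -4*K (Z(K) = (2*K)*(-2) = -4*K)
t(j) = 4 (t(j) = -4*(-1) = 4)
T = 35/2 (T = -5/4 + (1/4)*75 = -5/4 + 75/4 = 35/2 ≈ 17.500)
s = 23/4 (s = -1 + (35/2 + 23)/6 = -1 + (1/6)*(81/2) = -1 + 27/4 = 23/4 ≈ 5.7500)
v = 28/9 (v = -4*(-7)/9 = -1/9*(-28) = 28/9 ≈ 3.1111)
s*v = (23/4)*(28/9) = 161/9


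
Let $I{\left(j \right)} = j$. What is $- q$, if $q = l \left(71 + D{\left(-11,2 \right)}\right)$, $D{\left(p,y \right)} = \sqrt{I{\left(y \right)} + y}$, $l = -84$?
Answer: $6132$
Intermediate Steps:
$D{\left(p,y \right)} = \sqrt{2} \sqrt{y}$ ($D{\left(p,y \right)} = \sqrt{y + y} = \sqrt{2 y} = \sqrt{2} \sqrt{y}$)
$q = -6132$ ($q = - 84 \left(71 + \sqrt{2} \sqrt{2}\right) = - 84 \left(71 + 2\right) = \left(-84\right) 73 = -6132$)
$- q = \left(-1\right) \left(-6132\right) = 6132$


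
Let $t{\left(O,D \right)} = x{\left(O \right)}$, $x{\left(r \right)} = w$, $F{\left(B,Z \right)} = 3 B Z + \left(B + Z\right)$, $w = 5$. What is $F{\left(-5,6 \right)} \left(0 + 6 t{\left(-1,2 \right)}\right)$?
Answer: $-2670$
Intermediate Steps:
$F{\left(B,Z \right)} = B + Z + 3 B Z$ ($F{\left(B,Z \right)} = 3 B Z + \left(B + Z\right) = B + Z + 3 B Z$)
$x{\left(r \right)} = 5$
$t{\left(O,D \right)} = 5$
$F{\left(-5,6 \right)} \left(0 + 6 t{\left(-1,2 \right)}\right) = \left(-5 + 6 + 3 \left(-5\right) 6\right) \left(0 + 6 \cdot 5\right) = \left(-5 + 6 - 90\right) \left(0 + 30\right) = \left(-89\right) 30 = -2670$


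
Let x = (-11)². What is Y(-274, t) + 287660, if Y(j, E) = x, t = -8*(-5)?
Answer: 287781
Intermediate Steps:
t = 40
x = 121
Y(j, E) = 121
Y(-274, t) + 287660 = 121 + 287660 = 287781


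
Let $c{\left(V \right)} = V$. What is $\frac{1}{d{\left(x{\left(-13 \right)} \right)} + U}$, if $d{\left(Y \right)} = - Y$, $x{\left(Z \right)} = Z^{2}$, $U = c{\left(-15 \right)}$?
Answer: $- \frac{1}{184} \approx -0.0054348$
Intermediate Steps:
$U = -15$
$\frac{1}{d{\left(x{\left(-13 \right)} \right)} + U} = \frac{1}{- \left(-13\right)^{2} - 15} = \frac{1}{\left(-1\right) 169 - 15} = \frac{1}{-169 - 15} = \frac{1}{-184} = - \frac{1}{184}$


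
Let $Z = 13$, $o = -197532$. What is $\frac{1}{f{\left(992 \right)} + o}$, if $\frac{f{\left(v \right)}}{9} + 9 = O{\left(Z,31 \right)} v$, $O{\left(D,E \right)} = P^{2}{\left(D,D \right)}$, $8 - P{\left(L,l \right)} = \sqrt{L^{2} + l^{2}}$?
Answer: $\frac{125609}{170548494411} + \frac{206336 \sqrt{2}}{511645483233} \approx 1.3068 \cdot 10^{-6}$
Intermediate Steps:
$P{\left(L,l \right)} = 8 - \sqrt{L^{2} + l^{2}}$
$O{\left(D,E \right)} = \left(8 - \sqrt{2} \sqrt{D^{2}}\right)^{2}$ ($O{\left(D,E \right)} = \left(8 - \sqrt{D^{2} + D^{2}}\right)^{2} = \left(8 - \sqrt{2 D^{2}}\right)^{2} = \left(8 - \sqrt{2} \sqrt{D^{2}}\right)^{2}$)
$f{\left(v \right)} = -81 + 9 v \left(-8 + 13 \sqrt{2}\right)^{2}$ ($f{\left(v \right)} = -81 + 9 \left(-8 + \sqrt{2} \sqrt{13^{2}}\right)^{2} v = -81 + 9 \left(-8 + \sqrt{2} \sqrt{169}\right)^{2} v = -81 + 9 \left(-8 + \sqrt{2} \cdot 13\right)^{2} v = -81 + 9 \left(-8 + 13 \sqrt{2}\right)^{2} v = -81 + 9 v \left(-8 + 13 \sqrt{2}\right)^{2}$)
$\frac{1}{f{\left(992 \right)} + o} = \frac{1}{\left(-81 + 3618 \cdot 992 - 1857024 \sqrt{2}\right) - 197532} = \frac{1}{\left(-81 + 3589056 - 1857024 \sqrt{2}\right) - 197532} = \frac{1}{\left(3588975 - 1857024 \sqrt{2}\right) - 197532} = \frac{1}{3391443 - 1857024 \sqrt{2}}$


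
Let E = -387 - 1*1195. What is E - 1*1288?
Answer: -2870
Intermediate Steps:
E = -1582 (E = -387 - 1195 = -1582)
E - 1*1288 = -1582 - 1*1288 = -1582 - 1288 = -2870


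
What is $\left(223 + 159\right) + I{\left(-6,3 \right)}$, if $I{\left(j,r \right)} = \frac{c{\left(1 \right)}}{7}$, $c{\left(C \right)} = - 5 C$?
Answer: $\frac{2669}{7} \approx 381.29$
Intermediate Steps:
$I{\left(j,r \right)} = - \frac{5}{7}$ ($I{\left(j,r \right)} = \frac{\left(-5\right) 1}{7} = \left(-5\right) \frac{1}{7} = - \frac{5}{7}$)
$\left(223 + 159\right) + I{\left(-6,3 \right)} = \left(223 + 159\right) - \frac{5}{7} = 382 - \frac{5}{7} = \frac{2669}{7}$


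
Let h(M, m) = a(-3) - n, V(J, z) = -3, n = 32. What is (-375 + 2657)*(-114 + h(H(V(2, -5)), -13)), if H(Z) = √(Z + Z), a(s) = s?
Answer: -340018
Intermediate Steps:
H(Z) = √2*√Z (H(Z) = √(2*Z) = √2*√Z)
h(M, m) = -35 (h(M, m) = -3 - 1*32 = -3 - 32 = -35)
(-375 + 2657)*(-114 + h(H(V(2, -5)), -13)) = (-375 + 2657)*(-114 - 35) = 2282*(-149) = -340018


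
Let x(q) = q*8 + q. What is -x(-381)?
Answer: 3429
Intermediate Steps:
x(q) = 9*q (x(q) = 8*q + q = 9*q)
-x(-381) = -9*(-381) = -1*(-3429) = 3429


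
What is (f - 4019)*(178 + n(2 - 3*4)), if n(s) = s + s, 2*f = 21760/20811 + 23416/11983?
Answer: -158296567235402/249378213 ≈ -6.3477e+5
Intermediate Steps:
f = 374030228/249378213 (f = (21760/20811 + 23416/11983)/2 = (1/2)*(748060456/249378213) = 374030228/249378213 ≈ 1.4999)
n(s) = 2*s
(f - 4019)*(178 + n(2 - 3*4)) = (374030228/249378213 - 4019)*(178 + 2*(2 - 3*4)) = -1001877007819*(178 + 2*(2 - 12))/249378213 = -1001877007819*(178 + 2*(-10))/249378213 = -1001877007819*(178 - 20)/249378213 = -1001877007819/249378213*158 = -158296567235402/249378213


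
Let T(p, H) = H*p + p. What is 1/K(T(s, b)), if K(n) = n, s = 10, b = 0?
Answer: ⅒ ≈ 0.10000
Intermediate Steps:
T(p, H) = p + H*p
1/K(T(s, b)) = 1/(10*(1 + 0)) = 1/(10*1) = 1/10 = ⅒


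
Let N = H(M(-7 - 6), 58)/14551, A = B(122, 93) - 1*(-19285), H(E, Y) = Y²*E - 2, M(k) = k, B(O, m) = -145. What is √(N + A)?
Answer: √4051906469706/14551 ≈ 138.34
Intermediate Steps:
H(E, Y) = -2 + E*Y² (H(E, Y) = E*Y² - 2 = -2 + E*Y²)
A = 19140 (A = -145 - 1*(-19285) = -145 + 19285 = 19140)
N = -43734/14551 (N = (-2 + (-7 - 6)*58²)/14551 = (-2 - 13*3364)*(1/14551) = (-2 - 43732)*(1/14551) = -43734*1/14551 = -43734/14551 ≈ -3.0056)
√(N + A) = √(-43734/14551 + 19140) = √(278462406/14551) = √4051906469706/14551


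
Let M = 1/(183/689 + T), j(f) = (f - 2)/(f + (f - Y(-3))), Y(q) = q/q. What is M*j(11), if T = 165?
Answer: 689/265692 ≈ 0.0025932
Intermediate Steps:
Y(q) = 1
j(f) = (-2 + f)/(-1 + 2*f) (j(f) = (f - 2)/(f + (f - 1*1)) = (-2 + f)/(f + (f - 1)) = (-2 + f)/(f + (-1 + f)) = (-2 + f)/(-1 + 2*f))
M = 689/113868 (M = 1/(183/689 + 165) = 1/(113868/689) = 689/113868 ≈ 0.0060509)
M*j(11) = 689*((-2 + 11)/(-1 + 2*11))/113868 = 689*(9/(-1 + 22))/113868 = 689*(9/21)/113868 = 689*((1/21)*9)/113868 = (689/113868)*(3/7) = 689/265692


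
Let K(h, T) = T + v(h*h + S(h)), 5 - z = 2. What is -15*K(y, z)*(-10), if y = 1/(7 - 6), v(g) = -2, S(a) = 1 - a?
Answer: 150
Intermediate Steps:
z = 3 (z = 5 - 1*2 = 5 - 2 = 3)
y = 1 (y = 1/1 = 1)
K(h, T) = -2 + T (K(h, T) = T - 2 = -2 + T)
-15*K(y, z)*(-10) = -15*(-2 + 3)*(-10) = -15*1*(-10) = -15*(-10) = 150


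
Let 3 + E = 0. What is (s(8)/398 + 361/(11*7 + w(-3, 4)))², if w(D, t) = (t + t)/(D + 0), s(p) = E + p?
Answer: 186752758201/7877272516 ≈ 23.708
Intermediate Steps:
E = -3 (E = -3 + 0 = -3)
s(p) = -3 + p
w(D, t) = 2*t/D (w(D, t) = (2*t)/D = 2*t/D)
(s(8)/398 + 361/(11*7 + w(-3, 4)))² = ((-3 + 8)/398 + 361/(11*7 + 2*4/(-3)))² = (5*(1/398) + 361/(77 + 2*4*(-⅓)))² = (5/398 + 361/(77 - 8/3))² = (5/398 + 361/(223/3))² = (5/398 + 361*(3/223))² = (5/398 + 1083/223)² = (432149/88754)² = 186752758201/7877272516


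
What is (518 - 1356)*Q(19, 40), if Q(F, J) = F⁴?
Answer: -109208998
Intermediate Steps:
(518 - 1356)*Q(19, 40) = (518 - 1356)*19⁴ = -838*130321 = -109208998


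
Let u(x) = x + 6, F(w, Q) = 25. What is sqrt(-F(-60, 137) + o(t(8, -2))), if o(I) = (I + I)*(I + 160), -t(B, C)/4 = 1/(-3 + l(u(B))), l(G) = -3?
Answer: sqrt(1703)/3 ≈ 13.756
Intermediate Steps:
u(x) = 6 + x
t(B, C) = 2/3 (t(B, C) = -4/(-3 - 3) = -4/(-6) = -4*(-1/6) = 2/3)
o(I) = 2*I*(160 + I) (o(I) = (2*I)*(160 + I) = 2*I*(160 + I))
sqrt(-F(-60, 137) + o(t(8, -2))) = sqrt(-1*25 + 2*(2/3)*(160 + 2/3)) = sqrt(-25 + 2*(2/3)*(482/3)) = sqrt(-25 + 1928/9) = sqrt(1703/9) = sqrt(1703)/3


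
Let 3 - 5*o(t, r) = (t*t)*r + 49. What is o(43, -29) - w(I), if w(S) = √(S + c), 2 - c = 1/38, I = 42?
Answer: 10715 - √63498/38 ≈ 10708.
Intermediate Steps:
o(t, r) = -46/5 - r*t²/5 (o(t, r) = ⅗ - ((t*t)*r + 49)/5 = ⅗ - (t²*r + 49)/5 = ⅗ - (r*t² + 49)/5 = ⅗ - (49 + r*t²)/5 = ⅗ + (-49/5 - r*t²/5) = -46/5 - r*t²/5)
c = 75/38 (c = 2 - 1/38 = 75/38 ≈ 1.9737)
w(S) = √(75/38 + S) (w(S) = √(S + 75/38) = √(75/38 + S))
o(43, -29) - w(I) = (-46/5 - ⅕*(-29)*43²) - √(2850 + 1444*42)/38 = (-46/5 - ⅕*(-29)*1849) - √(2850 + 60648)/38 = (-46/5 + 53621/5) - √63498/38 = 10715 - √63498/38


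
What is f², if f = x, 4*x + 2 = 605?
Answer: 363609/16 ≈ 22726.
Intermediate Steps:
x = 603/4 (x = -½ + (¼)*605 = -½ + 605/4 = 603/4 ≈ 150.75)
f = 603/4 ≈ 150.75
f² = (603/4)² = 363609/16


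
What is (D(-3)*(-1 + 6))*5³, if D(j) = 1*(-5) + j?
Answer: -5000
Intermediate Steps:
D(j) = -5 + j
(D(-3)*(-1 + 6))*5³ = ((-5 - 3)*(-1 + 6))*5³ = -8*5*125 = -40*125 = -5000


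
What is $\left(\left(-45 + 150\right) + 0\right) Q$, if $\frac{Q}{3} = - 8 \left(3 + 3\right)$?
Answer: $-15120$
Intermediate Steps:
$Q = -144$ ($Q = 3 \left(- 8 \left(3 + 3\right)\right) = 3 \left(\left(-8\right) 6\right) = 3 \left(-48\right) = -144$)
$\left(\left(-45 + 150\right) + 0\right) Q = \left(\left(-45 + 150\right) + 0\right) \left(-144\right) = \left(105 + 0\right) \left(-144\right) = 105 \left(-144\right) = -15120$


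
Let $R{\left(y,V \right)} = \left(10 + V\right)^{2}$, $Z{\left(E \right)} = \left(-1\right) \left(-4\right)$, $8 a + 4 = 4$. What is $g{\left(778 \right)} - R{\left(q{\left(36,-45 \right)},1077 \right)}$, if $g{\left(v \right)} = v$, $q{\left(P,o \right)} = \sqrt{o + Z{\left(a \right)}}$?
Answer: $-1180791$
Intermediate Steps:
$a = 0$ ($a = - \frac{1}{2} + \frac{1}{8} \cdot 4 = - \frac{1}{2} + \frac{1}{2} = 0$)
$Z{\left(E \right)} = 4$
$q{\left(P,o \right)} = \sqrt{4 + o}$ ($q{\left(P,o \right)} = \sqrt{o + 4} = \sqrt{4 + o}$)
$g{\left(778 \right)} - R{\left(q{\left(36,-45 \right)},1077 \right)} = 778 - \left(10 + 1077\right)^{2} = 778 - 1087^{2} = 778 - 1181569 = -1180791$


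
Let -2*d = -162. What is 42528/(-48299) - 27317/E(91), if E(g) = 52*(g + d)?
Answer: -1699754215/431986256 ≈ -3.9347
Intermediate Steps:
d = 81 (d = -1/2*(-162) = 81)
E(g) = 4212 + 52*g (E(g) = 52*(g + 81) = 52*(81 + g) = 4212 + 52*g)
42528/(-48299) - 27317/E(91) = 42528/(-48299) - 27317/(4212 + 52*91) = 42528*(-1/48299) - 27317/(4212 + 4732) = -42528/48299 - 27317/8944 = -1699754215/431986256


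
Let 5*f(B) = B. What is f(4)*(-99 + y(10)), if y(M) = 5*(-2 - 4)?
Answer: -516/5 ≈ -103.20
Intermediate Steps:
f(B) = B/5
y(M) = -30 (y(M) = 5*(-6) = -30)
f(4)*(-99 + y(10)) = ((⅕)*4)*(-99 - 30) = (⅘)*(-129) = -516/5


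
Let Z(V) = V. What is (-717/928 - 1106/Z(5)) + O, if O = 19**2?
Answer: 645087/4640 ≈ 139.03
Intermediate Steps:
O = 361
(-717/928 - 1106/Z(5)) + O = (-717/928 - 1106/5) + 361 = -1029953/4640 + 361 = 645087/4640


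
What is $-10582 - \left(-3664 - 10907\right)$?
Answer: $3989$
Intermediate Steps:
$-10582 - \left(-3664 - 10907\right) = -10582 - -14571 = -10582 + 14571 = 3989$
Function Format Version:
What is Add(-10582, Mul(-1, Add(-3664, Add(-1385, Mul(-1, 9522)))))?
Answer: 3989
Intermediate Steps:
Add(-10582, Mul(-1, Add(-3664, Add(-1385, Mul(-1, 9522))))) = Add(-10582, Mul(-1, Add(-3664, Add(-1385, -9522)))) = Add(-10582, Mul(-1, Add(-3664, -10907))) = Add(-10582, Mul(-1, -14571)) = Add(-10582, 14571) = 3989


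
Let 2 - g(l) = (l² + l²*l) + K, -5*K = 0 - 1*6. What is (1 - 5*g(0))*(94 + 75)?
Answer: -507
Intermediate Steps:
K = 6/5 (K = -(0 - 1*6)/5 = -(0 - 6)/5 = -⅕*(-6) = 6/5 ≈ 1.2000)
g(l) = ⅘ - l² - l³ (g(l) = 2 - ((l² + l²*l) + 6/5) = 2 - ((l² + l³) + 6/5) = 2 - (6/5 + l² + l³) = 2 + (-6/5 - l² - l³) = ⅘ - l² - l³)
(1 - 5*g(0))*(94 + 75) = (1 - 5*(⅘ - 1*0² - 1*0³))*(94 + 75) = (1 - 5*(⅘ - 1*0 - 1*0))*169 = (1 - 5*(⅘ + 0 + 0))*169 = (1 - 5*⅘)*169 = (1 - 4)*169 = -3*169 = -507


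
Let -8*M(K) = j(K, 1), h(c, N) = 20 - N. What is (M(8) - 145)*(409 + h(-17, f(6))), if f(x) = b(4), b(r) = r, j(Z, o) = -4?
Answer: -122825/2 ≈ -61413.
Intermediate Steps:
f(x) = 4
M(K) = ½ (M(K) = -⅛*(-4) = ½)
(M(8) - 145)*(409 + h(-17, f(6))) = (½ - 145)*(409 + (20 - 1*4)) = -289*(409 + (20 - 4))/2 = -289*(409 + 16)/2 = -289/2*425 = -122825/2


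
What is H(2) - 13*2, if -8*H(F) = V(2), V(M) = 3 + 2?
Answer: -213/8 ≈ -26.625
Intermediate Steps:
V(M) = 5
H(F) = -5/8 (H(F) = -⅛*5 = -5/8)
H(2) - 13*2 = -5/8 - 13*2 = -5/8 - 26 = -213/8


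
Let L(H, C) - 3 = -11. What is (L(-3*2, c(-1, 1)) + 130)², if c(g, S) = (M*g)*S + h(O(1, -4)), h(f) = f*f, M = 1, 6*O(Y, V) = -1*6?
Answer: 14884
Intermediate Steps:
O(Y, V) = -1 (O(Y, V) = (-1*6)/6 = (⅙)*(-6) = -1)
h(f) = f²
c(g, S) = 1 + S*g (c(g, S) = (1*g)*S + (-1)² = g*S + 1 = S*g + 1 = 1 + S*g)
L(H, C) = -8 (L(H, C) = 3 - 11 = -8)
(L(-3*2, c(-1, 1)) + 130)² = (-8 + 130)² = 122² = 14884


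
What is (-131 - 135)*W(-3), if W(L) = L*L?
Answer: -2394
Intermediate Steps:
W(L) = L**2
(-131 - 135)*W(-3) = (-131 - 135)*(-3)**2 = -266*9 = -2394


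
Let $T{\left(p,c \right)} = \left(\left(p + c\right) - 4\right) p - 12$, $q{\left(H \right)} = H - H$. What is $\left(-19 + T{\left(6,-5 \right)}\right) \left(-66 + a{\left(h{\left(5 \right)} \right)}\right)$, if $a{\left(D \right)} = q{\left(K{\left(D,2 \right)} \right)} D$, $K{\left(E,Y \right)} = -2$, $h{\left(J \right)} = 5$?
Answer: $3234$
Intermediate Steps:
$q{\left(H \right)} = 0$
$T{\left(p,c \right)} = -12 + p \left(-4 + c + p\right)$ ($T{\left(p,c \right)} = \left(\left(c + p\right) - 4\right) p - 12 = \left(-4 + c + p\right) p - 12 = p \left(-4 + c + p\right) - 12 = -12 + p \left(-4 + c + p\right)$)
$a{\left(D \right)} = 0$ ($a{\left(D \right)} = 0 D = 0$)
$\left(-19 + T{\left(6,-5 \right)}\right) \left(-66 + a{\left(h{\left(5 \right)} \right)}\right) = \left(-19 - \left(66 - 36\right)\right) \left(-66 + 0\right) = \left(-19 - 30\right) \left(-66\right) = \left(-49\right) \left(-66\right) = 3234$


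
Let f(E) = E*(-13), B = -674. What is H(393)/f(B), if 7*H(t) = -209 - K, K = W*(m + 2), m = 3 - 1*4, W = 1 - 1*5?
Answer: -205/61334 ≈ -0.0033424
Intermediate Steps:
W = -4 (W = 1 - 5 = -4)
f(E) = -13*E
m = -1 (m = 3 - 4 = -1)
K = -4 (K = -4*(-1 + 2) = -4*1 = -4)
H(t) = -205/7 (H(t) = (-209 - 1*(-4))/7 = (-209 + 4)/7 = (⅐)*(-205) = -205/7)
H(393)/f(B) = -205/(7*((-13*(-674)))) = -205/7/8762 = -205/7*1/8762 = -205/61334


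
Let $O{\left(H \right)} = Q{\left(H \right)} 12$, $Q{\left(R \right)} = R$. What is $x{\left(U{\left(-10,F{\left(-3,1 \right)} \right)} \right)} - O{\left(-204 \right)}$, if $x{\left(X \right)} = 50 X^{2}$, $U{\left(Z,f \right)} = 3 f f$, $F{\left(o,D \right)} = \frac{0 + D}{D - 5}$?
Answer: $\frac{313569}{128} \approx 2449.8$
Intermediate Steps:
$F{\left(o,D \right)} = \frac{D}{-5 + D}$
$U{\left(Z,f \right)} = 3 f^{2}$
$O{\left(H \right)} = 12 H$ ($O{\left(H \right)} = H 12 = 12 H$)
$x{\left(U{\left(-10,F{\left(-3,1 \right)} \right)} \right)} - O{\left(-204 \right)} = 50 \left(3 \left(1 \frac{1}{-5 + 1}\right)^{2}\right)^{2} - 12 \left(-204\right) = 50 \left(3 \left(1 \frac{1}{-4}\right)^{2}\right)^{2} - -2448 = 50 \left(3 \left(1 \left(- \frac{1}{4}\right)\right)^{2}\right)^{2} + 2448 = 50 \left(3 \left(- \frac{1}{4}\right)^{2}\right)^{2} + 2448 = 50 \left(3 \cdot \frac{1}{16}\right)^{2} + 2448 = 50 \left(\frac{3}{16}\right)^{2} + 2448 = 50 \cdot \frac{9}{256} + 2448 = \frac{225}{128} + 2448 = \frac{313569}{128}$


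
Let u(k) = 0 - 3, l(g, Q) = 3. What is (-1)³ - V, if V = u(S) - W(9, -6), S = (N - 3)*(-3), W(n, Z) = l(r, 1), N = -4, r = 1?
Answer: 5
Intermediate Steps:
W(n, Z) = 3
S = 21 (S = (-4 - 3)*(-3) = -7*(-3) = 21)
u(k) = -3
V = -6 (V = -3 - 1*3 = -3 - 3 = -6)
(-1)³ - V = (-1)³ - 1*(-6) = -1 + 6 = 5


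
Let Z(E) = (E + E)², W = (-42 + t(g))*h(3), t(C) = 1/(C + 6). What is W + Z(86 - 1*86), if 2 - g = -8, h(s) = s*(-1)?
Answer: 2013/16 ≈ 125.81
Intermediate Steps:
h(s) = -s
g = 10 (g = 2 - 1*(-8) = 2 + 8 = 10)
t(C) = 1/(6 + C)
W = 2013/16 (W = (-42 + 1/(6 + 10))*(-1*3) = (-42 + 1/16)*(-3) = -671/16*(-3) = 2013/16 ≈ 125.81)
Z(E) = 4*E² (Z(E) = (2*E)² = 4*E²)
W + Z(86 - 1*86) = 2013/16 + 4*(86 - 1*86)² = 2013/16 + 4*(86 - 86)² = 2013/16 + 4*0² = 2013/16 + 4*0 = 2013/16 + 0 = 2013/16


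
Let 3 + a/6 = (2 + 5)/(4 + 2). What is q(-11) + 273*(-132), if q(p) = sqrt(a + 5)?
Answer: -36036 + I*sqrt(6) ≈ -36036.0 + 2.4495*I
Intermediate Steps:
a = -11 (a = -18 + 6*((2 + 5)/(4 + 2)) = -18 + 6*(7/6) = -18 + 7 = -11)
q(p) = I*sqrt(6) (q(p) = sqrt(-11 + 5) = sqrt(-6) = I*sqrt(6))
q(-11) + 273*(-132) = I*sqrt(6) + 273*(-132) = I*sqrt(6) - 36036 = -36036 + I*sqrt(6)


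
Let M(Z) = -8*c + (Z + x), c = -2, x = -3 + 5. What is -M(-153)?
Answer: 135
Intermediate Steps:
x = 2
M(Z) = 18 + Z (M(Z) = -8*(-2) + (Z + 2) = 16 + (2 + Z) = 18 + Z)
-M(-153) = -(18 - 153) = -1*(-135) = 135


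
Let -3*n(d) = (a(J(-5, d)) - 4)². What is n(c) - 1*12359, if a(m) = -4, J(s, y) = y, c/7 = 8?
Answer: -37141/3 ≈ -12380.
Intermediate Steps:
c = 56 (c = 7*8 = 56)
n(d) = -64/3 (n(d) = -(-4 - 4)²/3 = -⅓*(-8)² = -⅓*64 = -64/3)
n(c) - 1*12359 = -64/3 - 1*12359 = -64/3 - 12359 = -37141/3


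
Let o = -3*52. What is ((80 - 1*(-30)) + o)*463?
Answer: -21298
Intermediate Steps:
o = -156
((80 - 1*(-30)) + o)*463 = ((80 - 1*(-30)) - 156)*463 = ((80 + 30) - 156)*463 = (110 - 156)*463 = -46*463 = -21298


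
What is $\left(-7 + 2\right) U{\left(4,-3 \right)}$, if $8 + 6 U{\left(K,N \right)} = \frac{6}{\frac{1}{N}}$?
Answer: $\frac{65}{3} \approx 21.667$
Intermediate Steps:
$U{\left(K,N \right)} = - \frac{4}{3} + N$ ($U{\left(K,N \right)} = - \frac{4}{3} + \frac{6 \frac{1}{\frac{1}{N}}}{6} = - \frac{4}{3} + \frac{6 N}{6} = - \frac{4}{3} + N$)
$\left(-7 + 2\right) U{\left(4,-3 \right)} = \left(-7 + 2\right) \left(- \frac{4}{3} - 3\right) = \left(-5\right) \left(- \frac{13}{3}\right) = \frac{65}{3}$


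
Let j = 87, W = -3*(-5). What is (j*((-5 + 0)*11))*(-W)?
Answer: 71775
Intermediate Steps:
W = 15
(j*((-5 + 0)*11))*(-W) = (87*((-5 + 0)*11))*(-1*15) = (87*(-5*11))*(-15) = (87*(-55))*(-15) = -4785*(-15) = 71775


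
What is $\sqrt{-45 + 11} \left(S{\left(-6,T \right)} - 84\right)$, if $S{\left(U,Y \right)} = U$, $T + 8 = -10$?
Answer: $- 90 i \sqrt{34} \approx - 524.79 i$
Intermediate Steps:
$T = -18$ ($T = -8 - 10 = -18$)
$\sqrt{-45 + 11} \left(S{\left(-6,T \right)} - 84\right) = \sqrt{-45 + 11} \left(-6 - 84\right) = \sqrt{-34} \left(-90\right) = i \sqrt{34} \left(-90\right) = - 90 i \sqrt{34}$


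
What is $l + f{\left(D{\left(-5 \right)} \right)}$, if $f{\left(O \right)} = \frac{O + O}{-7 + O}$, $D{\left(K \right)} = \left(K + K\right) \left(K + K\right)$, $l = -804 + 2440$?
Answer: $\frac{152348}{93} \approx 1638.2$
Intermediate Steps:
$l = 1636$
$D{\left(K \right)} = 4 K^{2}$ ($D{\left(K \right)} = 2 K 2 K = 4 K^{2}$)
$f{\left(O \right)} = \frac{2 O}{-7 + O}$
$l + f{\left(D{\left(-5 \right)} \right)} = 1636 + \frac{2 \cdot 4 \left(-5\right)^{2}}{-7 + 4 \left(-5\right)^{2}} = 1636 + \frac{2 \cdot 4 \cdot 25}{-7 + 4 \cdot 25} = 1636 + 2 \cdot 100 \frac{1}{-7 + 100} = 1636 + 2 \cdot 100 \cdot \frac{1}{93} = 1636 + \frac{200}{93} = \frac{152348}{93}$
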